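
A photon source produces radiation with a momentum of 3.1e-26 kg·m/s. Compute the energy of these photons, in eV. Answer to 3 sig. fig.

58.0 eV

Use c = 2.99792458e8 m/s, 1 eV = 1.602176634e-19 J.
Apply E = pc: E = 9.294e-18 J.
Converting to eV: E = 58.01 eV ≈ 58.0 eV.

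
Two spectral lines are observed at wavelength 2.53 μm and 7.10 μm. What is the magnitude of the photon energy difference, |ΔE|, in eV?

0.315 eV

Using E = hc/λ: E₁ = 7.852·10^-20 J, E₂ = 2.798·10^-20 J.
|ΔE| = |7.852·10^-20 − 2.798·10^-20| = 5.05·10^-20 J = 0.315 eV.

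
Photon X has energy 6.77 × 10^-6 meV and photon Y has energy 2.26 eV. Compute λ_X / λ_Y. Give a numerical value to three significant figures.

3.34 × 10^8

λ_X = 183.1 m (from energy = 6.77 × 10^-6 meV, via λ = hc/E).
λ_Y = 5.486 × 10^-7 m (from energy = 2.26 eV, via λ = hc/E).
Ratio = 183.1 / 5.486 × 10^-7 = 3.34 × 10^8.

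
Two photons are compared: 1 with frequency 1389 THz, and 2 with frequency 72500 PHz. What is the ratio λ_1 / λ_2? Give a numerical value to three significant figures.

λ_1 = 2.158 × 10^-7 m (from frequency = 1389 THz, via λ = c/f).
λ_2 = 4.135 × 10^-12 m (from frequency = 72500 PHz, via λ = c/f).
Ratio = 2.158 × 10^-7 / 4.135 × 10^-12 = 5.22 × 10^4.

5.22 × 10^4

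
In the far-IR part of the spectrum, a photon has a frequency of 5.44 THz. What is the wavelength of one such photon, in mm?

Use c = 2.99792458 × 10^8 m/s.
First convert: f = 5.44 THz = 5.44 × 10^12 Hz.
For a photon λ = c/f, so λ = 5.511 × 10^-5 m.
Converting to mm: λ = 0.05511 mm ≈ 0.0551 mm.

0.0551 mm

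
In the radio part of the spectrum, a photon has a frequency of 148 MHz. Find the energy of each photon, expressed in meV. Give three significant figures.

In SI units: f = 148 MHz = 1.48 × 10^8 Hz.
Since E = hf for a photon, E = 9.807 × 10^-26 J.
Converting to meV: E = 6.121 × 10^-4 meV ≈ 6.12 × 10^-4 meV.

6.12 × 10^-4 meV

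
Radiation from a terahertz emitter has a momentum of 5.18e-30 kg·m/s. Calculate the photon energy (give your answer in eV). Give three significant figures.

9.69e-3 eV

For a photon E = pc, so E = 1.553e-21 J.
Converting to eV: E = 0.009693 eV ≈ 9.69e-3 eV.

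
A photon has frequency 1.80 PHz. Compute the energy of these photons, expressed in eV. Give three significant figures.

7.44 eV

Use h = 6.62607015e-34 J·s, 1 eV = 1.602176634e-19 J.
Convert to SI: f = 1.80 PHz = 1.80e15 Hz.
For a photon E = hf, so E = 1.193e-18 J.
Converting to eV: E = 7.444 eV ≈ 7.44 eV.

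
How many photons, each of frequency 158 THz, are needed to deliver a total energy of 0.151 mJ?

Per-photon energy: E = 1.047 × 10^-19 J (from frequency = 158 THz).
N = E_total / E_photon = 1.51 × 10^-4 J / 1.047 × 10^-19 J = 1.44 × 10^15.

1.44 × 10^15 photons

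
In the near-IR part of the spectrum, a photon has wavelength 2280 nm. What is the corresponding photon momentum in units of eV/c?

First convert: λ = 2280 nm = 2.28e-6 m.
The photon relation is p = h/λ, giving p = 2.906e-28 kg·m/s.
Converting to eV/c: p = 0.5438 eV/c ≈ 0.544 eV/c.

0.544 eV/c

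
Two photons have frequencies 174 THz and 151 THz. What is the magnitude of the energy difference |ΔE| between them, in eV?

Using E = hf: E₁ = 1.153·10^-19 J, E₂ = 1.001·10^-19 J.
|ΔE| = |1.153·10^-19 − 1.001·10^-19| = 1.52·10^-20 J = 0.0951 eV.

0.0951 eV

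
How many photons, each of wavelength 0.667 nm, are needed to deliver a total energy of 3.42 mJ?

Per-photon energy: E = 2.978e-16 J (from wavelength = 0.667 nm).
N = E_total / E_photon = 0.00342 J / 2.978e-16 J = 1.15e13.

1.15e13 photons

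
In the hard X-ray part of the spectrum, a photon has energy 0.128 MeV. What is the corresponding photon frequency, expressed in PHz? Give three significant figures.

(h = 6.62607015e-34 J·s, 1 eV = 1.602176634e-19 J.)
Convert to SI: E = 0.128 MeV = 2.0508e-14 J.
For a photon f = E/h, so f = 3.095e19 Hz.
Converting to PHz: f = 30950 PHz ≈ 3.10e4 PHz.

3.10e4 PHz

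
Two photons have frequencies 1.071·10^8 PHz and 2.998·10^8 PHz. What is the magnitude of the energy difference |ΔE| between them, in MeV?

Using E = hf: E₁ = 7.0965·10^-11 J, E₂ = 1.9865·10^-10 J.
|ΔE| = |7.0965·10^-11 − 1.9865·10^-10| = 1.28·10^-10 J = 797 MeV.

797 MeV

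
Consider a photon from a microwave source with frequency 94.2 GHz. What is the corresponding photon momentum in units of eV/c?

3.90 × 10^-4 eV/c

First convert: f = 94.2 GHz = 9.42 × 10^10 Hz.
For a photon p = hf/c, so p = 2.082 × 10^-31 kg·m/s.
Converting to eV/c: p = 3.896 × 10^-4 eV/c ≈ 3.90 × 10^-4 eV/c.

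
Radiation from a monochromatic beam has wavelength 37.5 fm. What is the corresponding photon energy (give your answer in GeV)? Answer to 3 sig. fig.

0.0331 GeV

Take h = 6.62607015e-34 J·s, c = 2.99792458e8 m/s, 1 eV = 1.602176634e-19 J.
First convert: λ = 37.5 fm = 3.75e-14 m.
Apply E = hc/λ: E = 5.297e-12 J.
Converting to GeV: E = 0.03306 GeV ≈ 0.0331 GeV.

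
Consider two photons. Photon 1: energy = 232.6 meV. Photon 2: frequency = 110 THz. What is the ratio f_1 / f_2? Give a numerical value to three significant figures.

f_1 = 5.624·10^13 Hz (from energy = 232.6 meV, via f = E/h).
f_2 = 1.100·10^14 Hz (from frequency = 110 THz, via f given directly).
Ratio = 5.624·10^13 / 1.100·10^14 = 0.511.

0.511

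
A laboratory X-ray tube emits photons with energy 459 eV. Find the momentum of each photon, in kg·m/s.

Use c = 2.99792458e8 m/s, 1 eV = 1.602176634e-19 J.
In SI units: E = 459 eV = 7.3540e-17 J.
Since p = E/c for a photon, p = 2.453e-25 kg·m/s.
So p ≈ 2.45e-25 kg·m/s.

2.45e-25 kg·m/s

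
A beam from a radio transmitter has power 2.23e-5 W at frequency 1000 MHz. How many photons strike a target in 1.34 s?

Total energy: E_total = P·t = 2.23e-5 × 1.34 = 2.988e-5 J.
Per-photon energy: E = 6.626e-25 J.
N = E_total / E_photon = 4.51e19.

4.51e19 photons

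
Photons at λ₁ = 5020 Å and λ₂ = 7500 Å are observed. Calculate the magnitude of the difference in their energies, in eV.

0.817 eV

Using E = hc/λ: E₁ = 3.957e-19 J, E₂ = 2.649e-19 J.
|ΔE| = |3.957e-19 − 2.649e-19| = 1.31e-19 J = 0.817 eV.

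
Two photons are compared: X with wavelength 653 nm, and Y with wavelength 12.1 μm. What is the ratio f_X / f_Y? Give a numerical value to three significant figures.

f_X = 4.591 × 10^14 Hz (from wavelength = 653 nm, via f = c/λ).
f_Y = 2.478 × 10^13 Hz (from wavelength = 12.1 μm, via f = c/λ).
Ratio = 4.591 × 10^14 / 2.478 × 10^13 = 18.5.

18.5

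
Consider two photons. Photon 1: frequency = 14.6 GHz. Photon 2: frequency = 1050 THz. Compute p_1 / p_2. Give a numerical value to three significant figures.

1.39 × 10^-5

p_1 = 3.227 × 10^-32 kg·m/s (from frequency = 14.6 GHz, via p = hf/c).
p_2 = 2.321 × 10^-27 kg·m/s (from frequency = 1050 THz, via p = hf/c).
Ratio = 3.227 × 10^-32 / 2.321 × 10^-27 = 1.39 × 10^-5.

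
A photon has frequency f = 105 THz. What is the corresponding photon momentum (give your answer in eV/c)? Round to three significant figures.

0.434 eV/c

In SI units: f = 105 THz = 1.05 × 10^14 Hz.
The photon relation is p = hf/c, giving p = 2.321 × 10^-28 kg·m/s.
Converting to eV/c: p = 0.4342 eV/c ≈ 0.434 eV/c.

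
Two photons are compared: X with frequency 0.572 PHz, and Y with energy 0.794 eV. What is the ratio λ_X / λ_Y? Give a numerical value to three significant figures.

0.336

λ_X = 5.241 × 10^-7 m (from frequency = 0.572 PHz, via λ = c/f).
λ_Y = 1.562 × 10^-6 m (from energy = 0.794 eV, via λ = hc/E).
Ratio = 5.241 × 10^-7 / 1.562 × 10^-6 = 0.336.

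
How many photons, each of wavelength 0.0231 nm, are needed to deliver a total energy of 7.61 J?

Per-photon energy: E = 8.599 × 10^-15 J (from wavelength = 0.0231 nm).
N = E_total / E_photon = 7.61 J / 8.599 × 10^-15 J = 8.85 × 10^14.

8.85 × 10^14 photons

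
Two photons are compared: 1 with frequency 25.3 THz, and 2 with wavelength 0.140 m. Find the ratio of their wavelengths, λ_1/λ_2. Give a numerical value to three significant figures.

λ_1 = 1.185·10^-5 m (from frequency = 25.3 THz, via λ = c/f).
λ_2 = 0.1400 m (from wavelength = 0.140 m, via λ given directly).
Ratio = 1.185·10^-5 / 0.1400 = 8.46·10^-5.

8.46·10^-5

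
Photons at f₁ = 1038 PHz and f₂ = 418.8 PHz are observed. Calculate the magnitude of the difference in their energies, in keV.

Using E = hf: E₁ = 6.8779·10^-16 J, E₂ = 2.7750·10^-16 J.
|ΔE| = |6.8779·10^-16 − 2.7750·10^-16| = 4.10·10^-16 J = 2.56 keV.

2.56 keV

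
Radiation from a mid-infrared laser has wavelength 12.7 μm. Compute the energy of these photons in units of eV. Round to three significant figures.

0.0976 eV

Use h = 6.62607015 × 10^-34 J·s, c = 2.99792458 × 10^8 m/s, 1 eV = 1.602176634 × 10^-19 J.
Convert to SI: λ = 12.7 μm = 1.27 × 10^-5 m.
Since E = hc/λ for a photon, E = 1.564 × 10^-20 J.
Converting to eV: E = 0.09763 eV ≈ 0.0976 eV.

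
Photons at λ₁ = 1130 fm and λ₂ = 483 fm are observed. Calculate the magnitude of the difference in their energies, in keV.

1470 keV

Using E = hc/λ: E₁ = 1.758e-13 J, E₂ = 4.113e-13 J.
|ΔE| = |1.758e-13 − 4.113e-13| = 2.35e-13 J = 1470 keV.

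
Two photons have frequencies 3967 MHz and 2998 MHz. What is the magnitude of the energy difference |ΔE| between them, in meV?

Using E = hf: E₁ = 2.6286 × 10^-24 J, E₂ = 1.9865 × 10^-24 J.
|ΔE| = |2.6286 × 10^-24 − 1.9865 × 10^-24| = 6.42 × 10^-25 J = 4.01 × 10^-3 meV.

4.01 × 10^-3 meV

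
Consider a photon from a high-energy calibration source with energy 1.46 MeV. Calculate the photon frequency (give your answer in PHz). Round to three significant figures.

3.53e5 PHz

In SI units: E = 1.46 MeV = 2.3392e-13 J.
Apply f = E/h: f = 3.530e20 Hz.
Converting to PHz: f = 353000 PHz ≈ 3.53e5 PHz.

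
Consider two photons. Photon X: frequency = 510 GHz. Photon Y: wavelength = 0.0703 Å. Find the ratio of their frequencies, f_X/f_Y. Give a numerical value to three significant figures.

f_X = 5.100e11 Hz (from frequency = 510 GHz, via f given directly).
f_Y = 4.264e19 Hz (from wavelength = 0.0703 Å, via f = c/λ).
Ratio = 5.100e11 / 4.264e19 = 1.20e-8.

1.20e-8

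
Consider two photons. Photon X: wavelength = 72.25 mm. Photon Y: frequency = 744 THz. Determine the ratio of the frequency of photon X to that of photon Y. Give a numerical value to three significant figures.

f_X = 4.149e9 Hz (from wavelength = 72.25 mm, via f = c/λ).
f_Y = 7.440e14 Hz (from frequency = 744 THz, via f given directly).
Ratio = 4.149e9 / 7.440e14 = 5.58e-6.

5.58e-6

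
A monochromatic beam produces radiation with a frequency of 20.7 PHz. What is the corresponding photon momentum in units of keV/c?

Take h = 6.62607015e-34 J·s, c = 2.99792458e8 m/s, 1 eV = 1.602176634e-19 J.
Convert to SI: f = 20.7 PHz = 2.07e16 Hz.
For a photon p = hf/c, so p = 4.575e-26 kg·m/s.
Converting to keV/c: p = 0.08561 keV/c ≈ 0.0856 keV/c.

0.0856 keV/c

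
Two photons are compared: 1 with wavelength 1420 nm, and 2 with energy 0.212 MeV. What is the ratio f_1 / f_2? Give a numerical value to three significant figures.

4.12e-6

f_1 = 2.111e14 Hz (from wavelength = 1420 nm, via f = c/λ).
f_2 = 5.126e19 Hz (from energy = 0.212 MeV, via f = E/h).
Ratio = 2.111e14 / 5.126e19 = 4.12e-6.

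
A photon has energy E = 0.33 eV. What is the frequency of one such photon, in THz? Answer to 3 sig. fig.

79.8 THz

Take h = 6.62607015 × 10^-34 J·s, 1 eV = 1.602176634 × 10^-19 J.
In SI units: E = 0.33 eV = 5.2872 × 10^-20 J.
Apply f = E/h: f = 7.979 × 10^13 Hz.
Converting to THz: f = 79.79 THz ≈ 79.8 THz.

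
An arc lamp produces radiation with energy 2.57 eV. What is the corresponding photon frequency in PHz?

(h = 6.62607015e-34 J·s, 1 eV = 1.602176634e-19 J.)
Convert to SI: E = 2.57 eV = 4.1176e-19 J.
Apply f = E/h: f = 6.214e14 Hz.
Converting to PHz: f = 0.6214 PHz ≈ 0.621 PHz.

0.621 PHz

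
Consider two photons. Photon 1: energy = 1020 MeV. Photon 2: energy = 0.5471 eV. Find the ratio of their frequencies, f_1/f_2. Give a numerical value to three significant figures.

1.86 × 10^9

f_1 = 2.466 × 10^23 Hz (from energy = 1020 MeV, via f = E/h).
f_2 = 1.323 × 10^14 Hz (from energy = 0.5471 eV, via f = E/h).
Ratio = 2.466 × 10^23 / 1.323 × 10^14 = 1.86 × 10^9.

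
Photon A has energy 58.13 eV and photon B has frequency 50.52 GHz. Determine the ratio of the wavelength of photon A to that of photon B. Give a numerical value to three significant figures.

λ_A = 2.133 × 10^-8 m (from energy = 58.13 eV, via λ = hc/E).
λ_B = 0.005934 m (from frequency = 50.52 GHz, via λ = c/f).
Ratio = 2.133 × 10^-8 / 0.005934 = 3.59 × 10^-6.

3.59 × 10^-6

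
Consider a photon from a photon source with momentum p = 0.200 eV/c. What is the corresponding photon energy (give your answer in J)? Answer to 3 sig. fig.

Use c = 2.99792458e8 m/s, 1 eV = 1.602176634e-19 J.
Convert to SI: p = 0.200 eV/c = 1.0689e-28 kg·m/s.
Since E = pc for a photon, E = 3.204e-20 J.
So E ≈ 3.20e-20 J.

3.20e-20 J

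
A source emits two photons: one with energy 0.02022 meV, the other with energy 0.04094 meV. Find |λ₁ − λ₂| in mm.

31.0 mm

Using λ = hc/E: λ₁ = 0.061318 m, λ₂ = 0.030284 m.
|Δλ| = |0.061318 − 0.030284| = 0.0310 m = 31.0 mm.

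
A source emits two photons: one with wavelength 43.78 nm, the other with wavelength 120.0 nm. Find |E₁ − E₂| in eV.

18.0 eV

Using E = hc/λ: E₁ = 4.5373·10^-18 J, E₂ = 1.6554·10^-18 J.
|ΔE| = |4.5373·10^-18 − 1.6554·10^-18| = 2.88·10^-18 J = 18.0 eV.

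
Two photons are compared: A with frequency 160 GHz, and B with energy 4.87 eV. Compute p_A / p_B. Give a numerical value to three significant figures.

1.36·10^-4

p_A = 3.536·10^-31 kg·m/s (from frequency = 160 GHz, via p = hf/c).
p_B = 2.603·10^-27 kg·m/s (from energy = 4.87 eV, via p = E/c).
Ratio = 3.536·10^-31 / 2.603·10^-27 = 1.36·10^-4.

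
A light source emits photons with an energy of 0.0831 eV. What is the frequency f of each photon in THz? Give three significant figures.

20.1 THz

Convert to SI: E = 0.0831 eV = 1.3314e-20 J.
For a photon f = E/h, so f = 2.009e13 Hz.
Converting to THz: f = 20.09 THz ≈ 20.1 THz.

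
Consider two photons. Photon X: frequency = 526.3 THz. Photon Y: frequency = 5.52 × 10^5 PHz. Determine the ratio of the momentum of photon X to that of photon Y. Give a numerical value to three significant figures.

p_X = 1.163 × 10^-27 kg·m/s (from frequency = 526.3 THz, via p = hf/c).
p_Y = 1.220 × 10^-21 kg·m/s (from frequency = 5.52 × 10^5 PHz, via p = hf/c).
Ratio = 1.163 × 10^-27 / 1.220 × 10^-21 = 9.53 × 10^-7.

9.53 × 10^-7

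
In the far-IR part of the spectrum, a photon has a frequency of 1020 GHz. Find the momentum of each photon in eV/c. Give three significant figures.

Use h = 6.62607015·10^-34 J·s, c = 2.99792458·10^8 m/s, 1 eV = 1.602176634·10^-19 J.
Convert to SI: f = 1020 GHz = 1.02·10^12 Hz.
Apply p = hf/c: p = 2.254·10^-30 kg·m/s.
Converting to eV/c: p = 0.004218 eV/c ≈ 4.22·10^-3 eV/c.

4.22·10^-3 eV/c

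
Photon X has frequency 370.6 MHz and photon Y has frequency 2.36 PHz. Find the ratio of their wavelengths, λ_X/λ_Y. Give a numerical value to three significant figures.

λ_X = 0.8089 m (from frequency = 370.6 MHz, via λ = c/f).
λ_Y = 1.270 × 10^-7 m (from frequency = 2.36 PHz, via λ = c/f).
Ratio = 0.8089 / 1.270 × 10^-7 = 6.37 × 10^6.

6.37 × 10^6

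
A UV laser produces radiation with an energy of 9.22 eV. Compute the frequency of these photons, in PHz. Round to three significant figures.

2.23 PHz

First convert: E = 9.22 eV = 1.4772·10^-18 J.
Apply f = E/h: f = 2.229·10^15 Hz.
Converting to PHz: f = 2.229 PHz ≈ 2.23 PHz.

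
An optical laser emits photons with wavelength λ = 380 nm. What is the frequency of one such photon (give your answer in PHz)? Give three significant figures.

0.789 PHz

In SI units: λ = 380 nm = 3.8·10^-7 m.
Apply f = c/λ: f = 7.889·10^14 Hz.
Converting to PHz: f = 0.7889 PHz ≈ 0.789 PHz.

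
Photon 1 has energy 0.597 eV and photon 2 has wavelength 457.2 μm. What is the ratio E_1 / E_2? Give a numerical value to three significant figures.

E_1 = 9.565e-20 J (from energy = 0.597 eV, via E given directly).
E_2 = 4.345e-22 J (from wavelength = 457.2 μm, via E = hc/λ).
Ratio = 9.565e-20 / 4.345e-22 = 220.

220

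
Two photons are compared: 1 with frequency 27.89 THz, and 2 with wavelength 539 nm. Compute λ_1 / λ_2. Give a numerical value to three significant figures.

λ_1 = 1.075 × 10^-5 m (from frequency = 27.89 THz, via λ = c/f).
λ_2 = 5.390 × 10^-7 m (from wavelength = 539 nm, via λ given directly).
Ratio = 1.075 × 10^-5 / 5.390 × 10^-7 = 19.9.

19.9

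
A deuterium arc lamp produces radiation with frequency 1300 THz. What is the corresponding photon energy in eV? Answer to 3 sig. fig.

5.38 eV

First convert: f = 1300 THz = 1.3e15 Hz.
For a photon E = hf, so E = 8.614e-19 J.
Converting to eV: E = 5.376 eV ≈ 5.38 eV.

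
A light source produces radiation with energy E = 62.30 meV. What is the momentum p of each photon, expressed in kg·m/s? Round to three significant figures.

3.33 × 10^-29 kg·m/s

Take c = 2.99792458 × 10^8 m/s, 1 eV = 1.602176634 × 10^-19 J.
In SI units: E = 62.30 meV = 9.9816 × 10^-21 J.
For a photon p = E/c, so p = 3.329 × 10^-29 kg·m/s.
So p ≈ 3.33 × 10^-29 kg·m/s.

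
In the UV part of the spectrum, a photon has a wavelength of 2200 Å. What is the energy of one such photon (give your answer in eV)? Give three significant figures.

5.64 eV

Use h = 6.62607015·10^-34 J·s, c = 2.99792458·10^8 m/s, 1 eV = 1.602176634·10^-19 J.
In SI units: λ = 2200 Å = 2.20·10^-7 m.
For a photon E = hc/λ, so E = 9.029·10^-19 J.
Converting to eV: E = 5.636 eV ≈ 5.64 eV.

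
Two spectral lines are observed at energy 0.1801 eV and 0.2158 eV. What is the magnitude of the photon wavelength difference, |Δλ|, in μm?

1.14 μm

Using λ = hc/E: λ₁ = 6.8842e-6 m, λ₂ = 5.7453e-6 m.
|Δλ| = |6.8842e-6 − 5.7453e-6| = 1.14e-6 m = 1.14 μm.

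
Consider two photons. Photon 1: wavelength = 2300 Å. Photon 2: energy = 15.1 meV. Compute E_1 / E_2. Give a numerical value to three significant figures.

357

E_1 = 8.637e-19 J (from wavelength = 2300 Å, via E = hc/λ).
E_2 = 2.419e-21 J (from energy = 15.1 meV, via E given directly).
Ratio = 8.637e-19 / 2.419e-21 = 357.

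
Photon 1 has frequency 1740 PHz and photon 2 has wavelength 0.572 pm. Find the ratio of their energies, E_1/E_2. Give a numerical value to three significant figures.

3.32e-3

E_1 = 1.153e-15 J (from frequency = 1740 PHz, via E = hf).
E_2 = 3.473e-13 J (from wavelength = 0.572 pm, via E = hc/λ).
Ratio = 1.153e-15 / 3.473e-13 = 3.32e-3.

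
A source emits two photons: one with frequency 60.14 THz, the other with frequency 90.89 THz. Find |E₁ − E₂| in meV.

Using E = hf: E₁ = 3.9849 × 10^-20 J, E₂ = 6.0224 × 10^-20 J.
|ΔE| = |3.9849 × 10^-20 − 6.0224 × 10^-20| = 2.04 × 10^-20 J = 127 meV.

127 meV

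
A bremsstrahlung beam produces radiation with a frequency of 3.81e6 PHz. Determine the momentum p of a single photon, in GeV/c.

0.0158 GeV/c

First convert: f = 3.81e6 PHz = 3.81e21 Hz.
Apply p = hf/c: p = 8.421e-21 kg·m/s.
Converting to GeV/c: p = 0.01576 GeV/c ≈ 0.0158 GeV/c.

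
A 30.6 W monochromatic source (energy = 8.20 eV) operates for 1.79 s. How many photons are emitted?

4.17e19 photons

Total energy: E_total = P·t = 30.6 × 1.79 = 54.77 J.
Per-photon energy: E = 1.314e-18 J.
N = E_total / E_photon = 4.17e19.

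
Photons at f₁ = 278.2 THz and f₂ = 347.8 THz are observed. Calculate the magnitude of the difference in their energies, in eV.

0.288 eV

Using E = hf: E₁ = 1.8434·10^-19 J, E₂ = 2.3045·10^-19 J.
|ΔE| = |1.8434·10^-19 − 2.3045·10^-19| = 4.61·10^-20 J = 0.288 eV.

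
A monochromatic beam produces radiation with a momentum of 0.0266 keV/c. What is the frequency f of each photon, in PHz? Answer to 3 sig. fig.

In SI units: p = 0.0266 keV/c = 1.4216 × 10^-26 kg·m/s.
The photon relation is f = pc/h, giving f = 6.432 × 10^15 Hz.
Converting to PHz: f = 6.432 PHz ≈ 6.43 PHz.

6.43 PHz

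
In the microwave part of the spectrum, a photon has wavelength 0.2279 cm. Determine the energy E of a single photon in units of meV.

0.544 meV

First convert: λ = 0.2279 cm = 0.002279 m.
Apply E = hc/λ: E = 8.716 × 10^-23 J.
Converting to meV: E = 0.5440 meV ≈ 0.544 meV.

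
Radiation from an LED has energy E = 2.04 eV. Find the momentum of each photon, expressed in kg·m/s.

1.09e-27 kg·m/s

First convert: E = 2.04 eV = 3.2684e-19 J.
The photon relation is p = E/c, giving p = 1.090e-27 kg·m/s.
So p ≈ 1.09e-27 kg·m/s.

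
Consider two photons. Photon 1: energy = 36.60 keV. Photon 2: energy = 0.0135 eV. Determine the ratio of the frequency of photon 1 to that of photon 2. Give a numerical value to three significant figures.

f_1 = 8.850 × 10^18 Hz (from energy = 36.60 keV, via f = E/h).
f_2 = 3.264 × 10^12 Hz (from energy = 0.0135 eV, via f = E/h).
Ratio = 8.850 × 10^18 / 3.264 × 10^12 = 2.71 × 10^6.

2.71 × 10^6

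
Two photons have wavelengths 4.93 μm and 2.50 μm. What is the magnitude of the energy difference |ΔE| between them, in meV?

244 meV

Using E = hc/λ: E₁ = 4.029 × 10^-20 J, E₂ = 7.946 × 10^-20 J.
|ΔE| = |4.029 × 10^-20 − 7.946 × 10^-20| = 3.92 × 10^-20 J = 244 meV.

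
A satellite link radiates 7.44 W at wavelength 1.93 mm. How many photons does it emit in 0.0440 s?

3.18·10^21 photons

Total energy: E_total = P·t = 7.44 × 0.0440 = 0.3274 J.
Per-photon energy: E = 1.029·10^-22 J.
N = E_total / E_photon = 3.18·10^21.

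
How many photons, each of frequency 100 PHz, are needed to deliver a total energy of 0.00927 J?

Per-photon energy: E = 6.626e-17 J (from frequency = 100 PHz).
N = E_total / E_photon = 0.00927 J / 6.626e-17 J = 1.40e14.

1.40e14 photons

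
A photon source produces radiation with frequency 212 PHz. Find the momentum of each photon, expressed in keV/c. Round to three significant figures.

Take h = 6.62607015 × 10^-34 J·s, c = 2.99792458 × 10^8 m/s, 1 eV = 1.602176634 × 10^-19 J.
In SI units: f = 212 PHz = 2.12 × 10^17 Hz.
Since p = hf/c for a photon, p = 4.686 × 10^-25 kg·m/s.
Converting to keV/c: p = 0.8768 keV/c ≈ 0.877 keV/c.

0.877 keV/c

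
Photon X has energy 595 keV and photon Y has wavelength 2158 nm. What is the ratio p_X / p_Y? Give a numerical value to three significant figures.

1.04 × 10^6

p_X = 3.180 × 10^-22 kg·m/s (from energy = 595 keV, via p = E/c).
p_Y = 3.070 × 10^-28 kg·m/s (from wavelength = 2158 nm, via p = h/λ).
Ratio = 3.180 × 10^-22 / 3.070 × 10^-28 = 1.04 × 10^6.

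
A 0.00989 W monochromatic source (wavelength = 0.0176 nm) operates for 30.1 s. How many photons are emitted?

Total energy: E_total = P·t = 0.00989 × 30.1 = 0.2977 J.
Per-photon energy: E = 1.129e-14 J.
N = E_total / E_photon = 2.64e13.

2.64e13 photons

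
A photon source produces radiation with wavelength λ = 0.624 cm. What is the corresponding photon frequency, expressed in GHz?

48.0 GHz

Convert to SI: λ = 0.624 cm = 0.00624 m.
Apply f = c/λ: f = 4.804e10 Hz.
Converting to GHz: f = 48.04 GHz ≈ 48.0 GHz.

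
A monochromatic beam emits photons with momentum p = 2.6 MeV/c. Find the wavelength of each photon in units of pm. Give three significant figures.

In SI units: p = 2.6 MeV/c = 1.3895 × 10^-21 kg·m/s.
For a photon λ = h/p, so λ = 4.769 × 10^-13 m.
Converting to pm: λ = 0.4769 pm ≈ 0.477 pm.

0.477 pm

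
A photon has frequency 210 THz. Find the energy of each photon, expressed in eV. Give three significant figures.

Take h = 6.62607015 × 10^-34 J·s, 1 eV = 1.602176634 × 10^-19 J.
Convert to SI: f = 210 THz = 2.10 × 10^14 Hz.
For a photon E = hf, so E = 1.391 × 10^-19 J.
Converting to eV: E = 0.8685 eV ≈ 0.868 eV.

0.868 eV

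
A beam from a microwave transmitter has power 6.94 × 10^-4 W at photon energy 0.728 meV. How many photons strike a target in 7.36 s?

4.38 × 10^19 photons

Total energy: E_total = P·t = 6.94 × 10^-4 × 7.36 = 0.005108 J.
Per-photon energy: E = 1.166 × 10^-22 J.
N = E_total / E_photon = 4.38 × 10^19.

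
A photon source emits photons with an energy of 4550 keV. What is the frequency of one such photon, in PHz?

(h = 6.62607015 × 10^-34 J·s, 1 eV = 1.602176634 × 10^-19 J.)
In SI units: E = 4550 keV = 7.2899 × 10^-13 J.
The photon relation is f = E/h, giving f = 1.100 × 10^21 Hz.
Converting to PHz: f = 1.100 × 10^6 PHz ≈ 1.10 × 10^6 PHz.

1.10 × 10^6 PHz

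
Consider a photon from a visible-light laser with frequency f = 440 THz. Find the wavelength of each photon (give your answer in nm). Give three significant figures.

Use c = 2.99792458e8 m/s.
In SI units: f = 440 THz = 4.4e14 Hz.
Since λ = c/f for a photon, λ = 6.813e-7 m.
Converting to nm: λ = 681.3 nm ≈ 681 nm.

681 nm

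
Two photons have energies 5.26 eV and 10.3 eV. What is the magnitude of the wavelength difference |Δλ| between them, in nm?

Using λ = hc/E: λ₁ = 2.357·10^-7 m, λ₂ = 1.204·10^-7 m.
|Δλ| = |2.357·10^-7 − 1.204·10^-7| = 1.15·10^-7 m = 115 nm.

115 nm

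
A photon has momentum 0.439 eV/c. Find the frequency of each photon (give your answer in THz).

Take h = 6.62607015e-34 J·s, c = 2.99792458e8 m/s, 1 eV = 1.602176634e-19 J.
In SI units: p = 0.439 eV/c = 2.3461e-28 kg·m/s.
Since f = pc/h for a photon, f = 1.061e14 Hz.
Converting to THz: f = 106.1 THz ≈ 106 THz.

106 THz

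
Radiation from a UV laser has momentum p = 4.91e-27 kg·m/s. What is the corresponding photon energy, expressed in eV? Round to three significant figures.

9.19 eV

Take c = 2.99792458e8 m/s, 1 eV = 1.602176634e-19 J.
For a photon E = pc, so E = 1.472e-18 J.
Converting to eV: E = 9.187 eV ≈ 9.19 eV.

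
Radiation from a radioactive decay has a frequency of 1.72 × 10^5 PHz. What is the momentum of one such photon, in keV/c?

711 keV/c

Convert to SI: f = 1.72 × 10^5 PHz = 1.72 × 10^20 Hz.
For a photon p = hf/c, so p = 3.802 × 10^-22 kg·m/s.
Converting to keV/c: p = 711.3 keV/c ≈ 711 keV/c.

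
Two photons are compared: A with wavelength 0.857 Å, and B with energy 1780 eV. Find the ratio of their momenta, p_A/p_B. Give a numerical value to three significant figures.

p_A = 7.732 × 10^-24 kg·m/s (from wavelength = 0.857 Å, via p = h/λ).
p_B = 9.513 × 10^-25 kg·m/s (from energy = 1780 eV, via p = E/c).
Ratio = 7.732 × 10^-24 / 9.513 × 10^-25 = 8.13.

8.13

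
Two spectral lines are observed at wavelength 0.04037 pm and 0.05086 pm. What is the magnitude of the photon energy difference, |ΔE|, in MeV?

Using E = hc/λ: E₁ = 4.9206·10^-12 J, E₂ = 3.9057·10^-12 J.
|ΔE| = |4.9206·10^-12 − 3.9057·10^-12| = 1.01·10^-12 J = 6.33 MeV.

6.33 MeV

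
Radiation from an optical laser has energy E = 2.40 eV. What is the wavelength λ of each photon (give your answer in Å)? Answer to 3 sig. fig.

Take h = 6.62607015 × 10^-34 J·s, c = 2.99792458 × 10^8 m/s, 1 eV = 1.602176634 × 10^-19 J.
Convert to SI: E = 2.40 eV = 3.8452 × 10^-19 J.
Apply λ = hc/E: λ = 5.166 × 10^-7 m.
Converting to Å: λ = 5166 Å ≈ 5170 Å.

5170 Å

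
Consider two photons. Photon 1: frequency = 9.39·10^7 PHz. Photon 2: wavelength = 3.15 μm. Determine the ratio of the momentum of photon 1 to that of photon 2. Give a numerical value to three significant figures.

9.87·10^8

p_1 = 2.075·10^-19 kg·m/s (from frequency = 9.39·10^7 PHz, via p = hf/c).
p_2 = 2.104·10^-28 kg·m/s (from wavelength = 3.15 μm, via p = h/λ).
Ratio = 2.075·10^-19 / 2.104·10^-28 = 9.87·10^8.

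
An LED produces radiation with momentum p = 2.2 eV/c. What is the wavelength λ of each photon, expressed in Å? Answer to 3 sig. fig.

5640 Å

Use h = 6.62607015 × 10^-34 J·s, c = 2.99792458 × 10^8 m/s, 1 eV = 1.602176634 × 10^-19 J.
In SI units: p = 2.2 eV/c = 1.1757 × 10^-27 kg·m/s.
Apply λ = h/p: λ = 5.636 × 10^-7 m.
Converting to Å: λ = 5636 Å ≈ 5640 Å.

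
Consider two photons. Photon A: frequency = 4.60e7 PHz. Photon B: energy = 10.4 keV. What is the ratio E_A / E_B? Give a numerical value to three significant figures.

1.83e4

E_A = 3.048e-11 J (from frequency = 4.60e7 PHz, via E = hf).
E_B = 1.666e-15 J (from energy = 10.4 keV, via E given directly).
Ratio = 3.048e-11 / 1.666e-15 = 1.83e4.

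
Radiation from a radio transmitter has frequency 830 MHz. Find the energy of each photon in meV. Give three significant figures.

Take h = 6.62607015e-34 J·s, 1 eV = 1.602176634e-19 J.
In SI units: f = 830 MHz = 8.3e8 Hz.
Apply E = hf: E = 5.500e-25 J.
Converting to meV: E = 0.003433 meV ≈ 3.43e-3 meV.

3.43e-3 meV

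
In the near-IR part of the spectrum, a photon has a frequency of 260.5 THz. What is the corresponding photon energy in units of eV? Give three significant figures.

Convert to SI: f = 260.5 THz = 2.605 × 10^14 Hz.
Since E = hf for a photon, E = 1.726 × 10^-19 J.
Converting to eV: E = 1.077 eV ≈ 1.08 eV.

1.08 eV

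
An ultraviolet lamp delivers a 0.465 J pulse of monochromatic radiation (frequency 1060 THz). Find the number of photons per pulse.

6.62e17 photons

Per-photon energy: E = 7.024e-19 J (from frequency = 1060 THz).
N = E_total / E_photon = 0.465 J / 7.024e-19 J = 6.62e17.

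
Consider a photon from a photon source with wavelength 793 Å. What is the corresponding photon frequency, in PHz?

(c = 2.99792458·10^8 m/s.)
First convert: λ = 793 Å = 7.93·10^-8 m.
The photon relation is f = c/λ, giving f = 3.780·10^15 Hz.
Converting to PHz: f = 3.780 PHz ≈ 3.78 PHz.

3.78 PHz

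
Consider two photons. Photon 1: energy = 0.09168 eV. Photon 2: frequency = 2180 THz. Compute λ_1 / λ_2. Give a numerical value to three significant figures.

λ_1 = 1.352e-5 m (from energy = 0.09168 eV, via λ = hc/E).
λ_2 = 1.375e-7 m (from frequency = 2180 THz, via λ = c/f).
Ratio = 1.352e-5 / 1.375e-7 = 98.3.

98.3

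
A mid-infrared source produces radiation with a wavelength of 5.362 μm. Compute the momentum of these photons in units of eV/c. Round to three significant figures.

0.231 eV/c

Use h = 6.62607015 × 10^-34 J·s, c = 2.99792458 × 10^8 m/s, 1 eV = 1.602176634 × 10^-19 J.
Convert to SI: λ = 5.362 μm = 5.362 × 10^-6 m.
Apply p = h/λ: p = 1.236 × 10^-28 kg·m/s.
Converting to eV/c: p = 0.2312 eV/c ≈ 0.231 eV/c.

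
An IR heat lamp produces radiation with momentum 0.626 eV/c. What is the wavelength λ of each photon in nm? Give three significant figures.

1980 nm

Take h = 6.62607015e-34 J·s, c = 2.99792458e8 m/s, 1 eV = 1.602176634e-19 J.
In SI units: p = 0.626 eV/c = 3.3455e-28 kg·m/s.
Apply λ = h/p: λ = 1.981e-6 m.
Converting to nm: λ = 1981 nm ≈ 1980 nm.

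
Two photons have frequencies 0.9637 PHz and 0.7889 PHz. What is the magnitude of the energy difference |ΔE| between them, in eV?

0.723 eV

Using E = hf: E₁ = 6.3855 × 10^-19 J, E₂ = 5.2273 × 10^-19 J.
|ΔE| = |6.3855 × 10^-19 − 5.2273 × 10^-19| = 1.16 × 10^-19 J = 0.723 eV.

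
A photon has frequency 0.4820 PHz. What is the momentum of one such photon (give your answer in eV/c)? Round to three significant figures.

Use h = 6.62607015·10^-34 J·s, c = 2.99792458·10^8 m/s, 1 eV = 1.602176634·10^-19 J.
Convert to SI: f = 0.4820 PHz = 4.820·10^14 Hz.
The photon relation is p = hf/c, giving p = 1.065·10^-27 kg·m/s.
Converting to eV/c: p = 1.993 eV/c ≈ 1.99 eV/c.

1.99 eV/c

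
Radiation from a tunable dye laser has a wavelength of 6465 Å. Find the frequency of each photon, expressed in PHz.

In SI units: λ = 6465 Å = 6.465·10^-7 m.
Apply f = c/λ: f = 4.637·10^14 Hz.
Converting to PHz: f = 0.4637 PHz ≈ 0.464 PHz.

0.464 PHz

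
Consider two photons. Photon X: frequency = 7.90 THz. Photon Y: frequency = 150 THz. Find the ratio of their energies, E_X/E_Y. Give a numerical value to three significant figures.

0.0527

E_X = 5.235e-21 J (from frequency = 7.90 THz, via E = hf).
E_Y = 9.939e-20 J (from frequency = 150 THz, via E = hf).
Ratio = 5.235e-21 / 9.939e-20 = 0.0527.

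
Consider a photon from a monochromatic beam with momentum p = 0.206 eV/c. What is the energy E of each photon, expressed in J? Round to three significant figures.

3.30e-20 J

Convert to SI: p = 0.206 eV/c = 1.1009e-28 kg·m/s.
For a photon E = pc, so E = 3.300e-20 J.
So E ≈ 3.30e-20 J.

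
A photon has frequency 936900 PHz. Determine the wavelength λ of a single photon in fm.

320 fm

Take c = 2.99792458e8 m/s.
Convert to SI: f = 936900 PHz = 9.369e20 Hz.
The photon relation is λ = c/f, giving λ = 3.200e-13 m.
Converting to fm: λ = 320.0 fm ≈ 320 fm.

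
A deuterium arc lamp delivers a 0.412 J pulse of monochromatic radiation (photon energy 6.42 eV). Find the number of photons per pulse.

4.01 × 10^17 photons

Per-photon energy: E = 1.029 × 10^-18 J (from energy = 6.42 eV).
N = E_total / E_photon = 0.412 J / 1.029 × 10^-18 J = 4.01 × 10^17.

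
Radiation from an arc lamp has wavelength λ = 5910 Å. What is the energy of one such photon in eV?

First convert: λ = 5910 Å = 5.91 × 10^-7 m.
Apply E = hc/λ: E = 3.361 × 10^-19 J.
Converting to eV: E = 2.098 eV ≈ 2.10 eV.

2.10 eV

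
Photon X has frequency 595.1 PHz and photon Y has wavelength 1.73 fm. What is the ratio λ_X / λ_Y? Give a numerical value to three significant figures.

λ_X = 5.038 × 10^-10 m (from frequency = 595.1 PHz, via λ = c/f).
λ_Y = 1.730 × 10^-15 m (from wavelength = 1.73 fm, via λ given directly).
Ratio = 5.038 × 10^-10 / 1.730 × 10^-15 = 2.91 × 10^5.

2.91 × 10^5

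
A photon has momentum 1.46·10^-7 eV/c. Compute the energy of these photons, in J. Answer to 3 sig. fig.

Convert to SI: p = 1.46·10^-7 eV/c = 7.8027·10^-35 kg·m/s.
The photon relation is E = pc, giving E = 2.339·10^-26 J.
So E ≈ 2.34·10^-26 J.

2.34·10^-26 J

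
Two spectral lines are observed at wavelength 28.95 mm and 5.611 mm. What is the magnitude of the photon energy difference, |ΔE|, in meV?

0.178 meV

Using E = hc/λ: E₁ = 6.8616·10^-24 J, E₂ = 3.5403·10^-23 J.
|ΔE| = |6.8616·10^-24 − 3.5403·10^-23| = 2.85·10^-23 J = 0.178 meV.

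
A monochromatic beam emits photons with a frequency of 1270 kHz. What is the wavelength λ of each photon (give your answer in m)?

236 m

Take c = 2.99792458 × 10^8 m/s.
Convert to SI: f = 1270 kHz = 1.27 × 10^6 Hz.
Apply λ = c/f: λ = 236.1 m.
So λ ≈ 236 m.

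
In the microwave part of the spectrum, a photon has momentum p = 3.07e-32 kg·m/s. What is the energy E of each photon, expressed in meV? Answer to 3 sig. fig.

0.0574 meV

Since E = pc for a photon, E = 9.204e-24 J.
Converting to meV: E = 0.05744 meV ≈ 0.0574 meV.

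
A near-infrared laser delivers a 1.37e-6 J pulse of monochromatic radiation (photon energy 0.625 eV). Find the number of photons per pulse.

Per-photon energy: E = 1.001e-19 J (from energy = 0.625 eV).
N = E_total / E_photon = 1.37e-6 J / 1.001e-19 J = 1.37e13.

1.37e13 photons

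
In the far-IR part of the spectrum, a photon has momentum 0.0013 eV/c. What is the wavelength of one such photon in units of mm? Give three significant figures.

Convert to SI: p = 0.0013 eV/c = 6.9476e-31 kg·m/s.
Since λ = h/p for a photon, λ = 9.537e-4 m.
Converting to mm: λ = 0.9537 mm ≈ 0.954 mm.

0.954 mm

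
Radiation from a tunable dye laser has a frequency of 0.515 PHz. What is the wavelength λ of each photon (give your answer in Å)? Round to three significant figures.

Use c = 2.99792458 × 10^8 m/s.
First convert: f = 0.515 PHz = 5.15 × 10^14 Hz.
The photon relation is λ = c/f, giving λ = 5.821 × 10^-7 m.
Converting to Å: λ = 5821 Å ≈ 5820 Å.

5820 Å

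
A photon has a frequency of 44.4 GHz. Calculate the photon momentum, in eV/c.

1.84·10^-4 eV/c

Use h = 6.62607015·10^-34 J·s, c = 2.99792458·10^8 m/s, 1 eV = 1.602176634·10^-19 J.
In SI units: f = 44.4 GHz = 4.44·10^10 Hz.
Since p = hf/c for a photon, p = 9.813·10^-32 kg·m/s.
Converting to eV/c: p = 1.836·10^-4 eV/c ≈ 1.84·10^-4 eV/c.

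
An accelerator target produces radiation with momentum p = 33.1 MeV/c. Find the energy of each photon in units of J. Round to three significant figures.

5.30e-12 J

First convert: p = 33.1 MeV/c = 1.7690e-20 kg·m/s.
Apply E = pc: E = 5.303e-12 J.
So E ≈ 5.30e-12 J.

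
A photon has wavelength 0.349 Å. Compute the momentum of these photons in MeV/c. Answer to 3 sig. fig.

In SI units: λ = 0.349 Å = 3.49e-11 m.
Apply p = h/λ: p = 1.899e-23 kg·m/s.
Converting to MeV/c: p = 0.03553 MeV/c ≈ 0.0355 MeV/c.

0.0355 MeV/c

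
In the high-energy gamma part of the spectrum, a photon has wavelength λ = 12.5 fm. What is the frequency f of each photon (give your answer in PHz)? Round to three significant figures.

Use c = 2.99792458e8 m/s.
In SI units: λ = 12.5 fm = 1.25e-14 m.
Since f = c/λ for a photon, f = 2.398e22 Hz.
Converting to PHz: f = 2.398e7 PHz ≈ 2.40e7 PHz.

2.40e7 PHz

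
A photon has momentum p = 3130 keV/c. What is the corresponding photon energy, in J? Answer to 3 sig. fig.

5.01e-13 J

In SI units: p = 3130 keV/c = 1.6728e-21 kg·m/s.
For a photon E = pc, so E = 5.015e-13 J.
So E ≈ 5.01e-13 J.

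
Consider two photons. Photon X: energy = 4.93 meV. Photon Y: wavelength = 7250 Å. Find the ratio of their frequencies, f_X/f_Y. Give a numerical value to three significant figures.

2.88·10^-3

f_X = 1.192·10^12 Hz (from energy = 4.93 meV, via f = E/h).
f_Y = 4.135·10^14 Hz (from wavelength = 7250 Å, via f = c/λ).
Ratio = 1.192·10^12 / 4.135·10^14 = 2.88·10^-3.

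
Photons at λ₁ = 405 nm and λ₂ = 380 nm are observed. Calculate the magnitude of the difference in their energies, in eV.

Using E = hc/λ: E₁ = 4.905e-19 J, E₂ = 5.227e-19 J.
|ΔE| = |4.905e-19 − 5.227e-19| = 3.23e-20 J = 0.201 eV.

0.201 eV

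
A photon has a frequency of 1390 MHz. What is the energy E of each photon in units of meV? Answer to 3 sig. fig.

Use h = 6.62607015e-34 J·s, 1 eV = 1.602176634e-19 J.
In SI units: f = 1390 MHz = 1.39e9 Hz.
For a photon E = hf, so E = 9.210e-25 J.
Converting to meV: E = 0.005749 meV ≈ 5.75e-3 meV.

5.75e-3 meV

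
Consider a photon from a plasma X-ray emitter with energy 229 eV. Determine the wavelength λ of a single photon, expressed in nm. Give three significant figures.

5.41 nm

Use h = 6.62607015e-34 J·s, c = 2.99792458e8 m/s, 1 eV = 1.602176634e-19 J.
In SI units: E = 229 eV = 3.6690e-17 J.
For a photon λ = hc/E, so λ = 5.414e-9 m.
Converting to nm: λ = 5.414 nm ≈ 5.41 nm.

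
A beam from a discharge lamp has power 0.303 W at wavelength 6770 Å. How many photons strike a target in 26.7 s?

2.76 × 10^19 photons

Total energy: E_total = P·t = 0.303 × 26.7 = 8.090 J.
Per-photon energy: E = 2.934 × 10^-19 J.
N = E_total / E_photon = 2.76 × 10^19.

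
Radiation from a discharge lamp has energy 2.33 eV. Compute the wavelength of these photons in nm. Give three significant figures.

532 nm

Use h = 6.62607015 × 10^-34 J·s, c = 2.99792458 × 10^8 m/s, 1 eV = 1.602176634 × 10^-19 J.
Convert to SI: E = 2.33 eV = 3.7331 × 10^-19 J.
Since λ = hc/E for a photon, λ = 5.321 × 10^-7 m.
Converting to nm: λ = 532.1 nm ≈ 532 nm.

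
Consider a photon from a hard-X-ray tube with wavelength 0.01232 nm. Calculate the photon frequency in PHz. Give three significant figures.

In SI units: λ = 0.01232 nm = 1.232 × 10^-11 m.
The photon relation is f = c/λ, giving f = 2.433 × 10^19 Hz.
Converting to PHz: f = 24330 PHz ≈ 2.43 × 10^4 PHz.

2.43 × 10^4 PHz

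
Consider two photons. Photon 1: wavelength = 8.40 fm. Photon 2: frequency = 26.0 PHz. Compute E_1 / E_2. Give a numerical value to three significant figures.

E_1 = 2.365e-11 J (from wavelength = 8.40 fm, via E = hc/λ).
E_2 = 1.723e-17 J (from frequency = 26.0 PHz, via E = hf).
Ratio = 2.365e-11 / 1.723e-17 = 1.37e6.

1.37e6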